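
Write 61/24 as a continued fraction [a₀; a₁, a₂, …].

Run the Euclidean algorithm, recording each quotient:
⌊61/24⌋ = 2, remainder 13
⌊24/13⌋ = 1, remainder 11
⌊13/11⌋ = 1, remainder 2
⌊11/2⌋ = 5, remainder 1
⌊2/1⌋ = 2, remainder 0

[2; 1, 1, 5, 2]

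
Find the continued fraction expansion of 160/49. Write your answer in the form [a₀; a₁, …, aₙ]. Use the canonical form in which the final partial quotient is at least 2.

Apply division with remainder until the remainder is 0:
160 ÷ 49 → quotient 3, remainder 13
49 ÷ 13 → quotient 3, remainder 10
13 ÷ 10 → quotient 1, remainder 3
10 ÷ 3 → quotient 3, remainder 1
3 ÷ 1 → quotient 3, remainder 0

[3; 3, 1, 3, 3]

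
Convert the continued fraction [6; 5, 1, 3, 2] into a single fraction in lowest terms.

Start with 2.
3 + 1/(2/1) = 3 + 1/2 = 7/2
1 + 1/(7/2) = 1 + 2/7 = 9/7
5 + 1/(9/7) = 5 + 7/9 = 52/9
6 + 1/(52/9) = 6 + 9/52 = 321/52

321/52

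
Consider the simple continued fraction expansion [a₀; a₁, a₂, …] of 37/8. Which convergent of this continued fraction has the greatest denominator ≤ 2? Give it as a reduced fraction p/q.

a_0 = 4: 4/1  (≤ bound)
a_1 = 1: 5/1  (≤ bound)
a_2 = 1: 9/2  (≤ bound)
a_3 = 1: 14/3  (> 2, stop)

9/2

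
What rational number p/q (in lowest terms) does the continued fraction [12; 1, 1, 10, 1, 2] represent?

839/67

Use the convergent recurrence hₖ = aₖ·hₖ₋₁ + hₖ₋₂ (and likewise for the denominators kₖ):
a_0 = 12: 12/1
a_1 = 1: 13/1
a_2 = 1: 25/2
a_3 = 10: 263/21
a_4 = 1: 288/23
a_5 = 2: 839/67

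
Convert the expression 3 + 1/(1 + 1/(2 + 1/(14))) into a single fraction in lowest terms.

158/43

Start with 14.
2 + 1/(14/1) = 2 + 1/14 = 29/14
1 + 1/(29/14) = 1 + 14/29 = 43/29
3 + 1/(43/29) = 3 + 29/43 = 158/43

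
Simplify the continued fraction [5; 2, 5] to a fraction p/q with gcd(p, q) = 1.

a_0 = 5: 5/1
a_1 = 2: 11/2
a_2 = 5: 60/11

60/11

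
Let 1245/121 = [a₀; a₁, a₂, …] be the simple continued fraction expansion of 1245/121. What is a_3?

5

⌊1245/121⌋ = 10, remainder 35
⌊121/35⌋ = 3, remainder 16
⌊35/16⌋ = 2, remainder 3
⌊16/3⌋ = 5, remainder 1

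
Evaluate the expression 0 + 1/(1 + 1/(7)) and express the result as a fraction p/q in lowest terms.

7/8

Build up convergents one term at a time:
a_0 = 0: 0/1
a_1 = 1: 1/1
a_2 = 7: 7/8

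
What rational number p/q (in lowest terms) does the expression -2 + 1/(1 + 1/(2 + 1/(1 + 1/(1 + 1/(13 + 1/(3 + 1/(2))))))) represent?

Start with 2.
3 + 1/(2/1) = 3 + 1/2 = 7/2
13 + 1/(7/2) = 13 + 2/7 = 93/7
1 + 1/(93/7) = 1 + 7/93 = 100/93
1 + 1/(100/93) = 1 + 93/100 = 193/100
2 + 1/(193/100) = 2 + 100/193 = 486/193
1 + 1/(486/193) = 1 + 193/486 = 679/486
-2 + 1/(679/486) = -2 + 486/679 = -872/679

-872/679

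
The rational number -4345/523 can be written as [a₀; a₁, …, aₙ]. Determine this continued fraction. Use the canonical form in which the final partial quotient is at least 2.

[-9; 1, 2, 4, 40]

⌊-4345/523⌋ = -9, remainder 362
⌊523/362⌋ = 1, remainder 161
⌊362/161⌋ = 2, remainder 40
⌊161/40⌋ = 4, remainder 1
⌊40/1⌋ = 40, remainder 0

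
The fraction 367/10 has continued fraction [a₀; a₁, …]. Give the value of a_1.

1

367 = 36·10 + 7, so a_0 = 36
10 = 1·7 + 3, so a_1 = 1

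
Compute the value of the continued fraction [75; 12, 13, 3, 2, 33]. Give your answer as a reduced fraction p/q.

2818759/37542

Build up convergents one term at a time:
a_0 = 75: 75/1
a_1 = 12: 901/12
a_2 = 13: 11788/157
a_3 = 3: 36265/483
a_4 = 2: 84318/1123
a_5 = 33: 2818759/37542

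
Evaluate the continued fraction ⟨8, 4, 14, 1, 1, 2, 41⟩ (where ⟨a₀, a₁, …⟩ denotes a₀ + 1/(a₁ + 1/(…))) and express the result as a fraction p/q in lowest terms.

Start with 41.
2 + 1/(41/1) = 2 + 1/41 = 83/41
1 + 1/(83/41) = 1 + 41/83 = 124/83
1 + 1/(124/83) = 1 + 83/124 = 207/124
14 + 1/(207/124) = 14 + 124/207 = 3022/207
4 + 1/(3022/207) = 4 + 207/3022 = 12295/3022
8 + 1/(12295/3022) = 8 + 3022/12295 = 101382/12295

101382/12295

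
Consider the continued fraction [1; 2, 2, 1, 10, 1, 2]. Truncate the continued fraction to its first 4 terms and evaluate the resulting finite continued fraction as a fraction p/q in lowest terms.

10/7

Compute successive convergents:
a_0 = 1: 1/1
a_1 = 2: 3/2
a_2 = 2: 7/5
a_3 = 1: 10/7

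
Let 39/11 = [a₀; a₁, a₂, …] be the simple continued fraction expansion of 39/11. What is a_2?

39 ÷ 11 → quotient 3, remainder 6
11 ÷ 6 → quotient 1, remainder 5
6 ÷ 5 → quotient 1, remainder 1

1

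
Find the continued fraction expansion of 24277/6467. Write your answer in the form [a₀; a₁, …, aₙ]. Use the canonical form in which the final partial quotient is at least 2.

⌊24277/6467⌋ = 3, remainder 4876
⌊6467/4876⌋ = 1, remainder 1591
⌊4876/1591⌋ = 3, remainder 103
⌊1591/103⌋ = 15, remainder 46
⌊103/46⌋ = 2, remainder 11
⌊46/11⌋ = 4, remainder 2
⌊11/2⌋ = 5, remainder 1
⌊2/1⌋ = 2, remainder 0

[3; 1, 3, 15, 2, 4, 5, 2]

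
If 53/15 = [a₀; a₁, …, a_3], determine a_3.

7

⌊53/15⌋ = 3, remainder 8
⌊15/8⌋ = 1, remainder 7
⌊8/7⌋ = 1, remainder 1
⌊7/1⌋ = 7, remainder 0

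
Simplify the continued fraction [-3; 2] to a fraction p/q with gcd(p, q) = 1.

Collapse the nested fraction from the inside out:
Start with 2.
-3 + 1/(2/1) = -3 + 1/2 = -5/2

-5/2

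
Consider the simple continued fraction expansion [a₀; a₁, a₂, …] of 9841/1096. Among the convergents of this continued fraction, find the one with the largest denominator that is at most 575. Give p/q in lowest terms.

a_0 = 8: 8/1  (≤ bound)
a_1 = 1: 9/1  (≤ bound)
a_2 = 46: 422/47  (≤ bound)
a_3 = 1: 431/48  (≤ bound)
a_4 = 1: 853/95  (≤ bound)
a_5 = 1: 1284/143  (≤ bound)
a_6 = 7: 9841/1096  (> 575, stop)

1284/143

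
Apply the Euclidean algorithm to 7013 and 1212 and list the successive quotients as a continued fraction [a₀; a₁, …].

⌊7013/1212⌋ = 5, remainder 953
⌊1212/953⌋ = 1, remainder 259
⌊953/259⌋ = 3, remainder 176
⌊259/176⌋ = 1, remainder 83
⌊176/83⌋ = 2, remainder 10
⌊83/10⌋ = 8, remainder 3
⌊10/3⌋ = 3, remainder 1
⌊3/1⌋ = 3, remainder 0

[5; 1, 3, 1, 2, 8, 3, 3]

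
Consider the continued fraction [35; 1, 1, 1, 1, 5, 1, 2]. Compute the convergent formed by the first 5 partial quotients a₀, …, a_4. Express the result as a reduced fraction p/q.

Compute successive convergents:
a_0 = 35: 35/1
a_1 = 1: 36/1
a_2 = 1: 71/2
a_3 = 1: 107/3
a_4 = 1: 178/5

178/5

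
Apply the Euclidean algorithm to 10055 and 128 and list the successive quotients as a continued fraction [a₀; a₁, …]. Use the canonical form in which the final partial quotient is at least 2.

[78; 1, 1, 4, 14]

Apply division with remainder until the remainder is 0:
10055 = 78·128 + 71, so a_0 = 78
128 = 1·71 + 57, so a_1 = 1
71 = 1·57 + 14, so a_2 = 1
57 = 4·14 + 1, so a_3 = 4
14 = 14·1 + 0, so a_4 = 14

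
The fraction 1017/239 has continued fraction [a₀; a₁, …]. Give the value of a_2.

⌊1017/239⌋ = 4, remainder 61
⌊239/61⌋ = 3, remainder 56
⌊61/56⌋ = 1, remainder 5

1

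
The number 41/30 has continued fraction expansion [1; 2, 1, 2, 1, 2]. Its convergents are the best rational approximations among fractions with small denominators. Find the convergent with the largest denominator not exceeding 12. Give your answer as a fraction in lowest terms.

a_0 = 1: 1/1  (≤ bound)
a_1 = 2: 3/2  (≤ bound)
a_2 = 1: 4/3  (≤ bound)
a_3 = 2: 11/8  (≤ bound)
a_4 = 1: 15/11  (≤ bound)
a_5 = 2: 41/30  (> 12, stop)

15/11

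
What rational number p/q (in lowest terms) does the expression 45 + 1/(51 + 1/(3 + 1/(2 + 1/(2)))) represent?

a_0 = 45: 45/1
a_1 = 51: 2296/51
a_2 = 3: 6933/154
a_3 = 2: 16162/359
a_4 = 2: 39257/872

39257/872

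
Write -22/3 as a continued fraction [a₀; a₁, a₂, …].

[-8; 1, 2]

-22 ÷ 3 → quotient -8, remainder 2
3 ÷ 2 → quotient 1, remainder 1
2 ÷ 1 → quotient 2, remainder 0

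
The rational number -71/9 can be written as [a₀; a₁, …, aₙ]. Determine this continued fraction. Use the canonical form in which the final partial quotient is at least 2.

[-8; 9]

-71 = -8·9 + 1, so a_0 = -8
9 = 9·1 + 0, so a_1 = 9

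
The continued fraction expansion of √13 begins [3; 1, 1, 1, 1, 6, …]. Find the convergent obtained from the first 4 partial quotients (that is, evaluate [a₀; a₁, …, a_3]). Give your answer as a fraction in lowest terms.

11/3

Compute successive convergents:
a_0 = 3: 3/1
a_1 = 1: 4/1
a_2 = 1: 7/2
a_3 = 1: 11/3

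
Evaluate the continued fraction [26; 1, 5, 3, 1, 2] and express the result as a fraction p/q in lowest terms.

a_0 = 26: 26/1
a_1 = 1: 27/1
a_2 = 5: 161/6
a_3 = 3: 510/19
a_4 = 1: 671/25
a_5 = 2: 1852/69

1852/69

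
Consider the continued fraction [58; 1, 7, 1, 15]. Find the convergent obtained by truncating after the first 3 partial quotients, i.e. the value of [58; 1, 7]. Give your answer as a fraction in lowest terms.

471/8

Start with 7.
1 + 1/(7/1) = 1 + 1/7 = 8/7
58 + 1/(8/7) = 58 + 7/8 = 471/8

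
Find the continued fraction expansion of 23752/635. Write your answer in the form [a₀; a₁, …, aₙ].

[37; 2, 2, 8, 15]

23752 ÷ 635 → quotient 37, remainder 257
635 ÷ 257 → quotient 2, remainder 121
257 ÷ 121 → quotient 2, remainder 15
121 ÷ 15 → quotient 8, remainder 1
15 ÷ 1 → quotient 15, remainder 0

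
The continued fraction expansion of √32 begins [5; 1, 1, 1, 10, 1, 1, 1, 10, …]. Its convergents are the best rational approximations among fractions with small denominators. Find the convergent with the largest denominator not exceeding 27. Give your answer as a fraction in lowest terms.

a_0 = 5: 5/1  (≤ bound)
a_1 = 1: 6/1  (≤ bound)
a_2 = 1: 11/2  (≤ bound)
a_3 = 1: 17/3  (≤ bound)
a_4 = 10: 181/32  (> 27, stop)

17/3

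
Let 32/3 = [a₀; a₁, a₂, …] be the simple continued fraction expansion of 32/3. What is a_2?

Apply division with remainder until the remainder is 0:
32 ÷ 3 → quotient 10, remainder 2
3 ÷ 2 → quotient 1, remainder 1
2 ÷ 1 → quotient 2, remainder 0

2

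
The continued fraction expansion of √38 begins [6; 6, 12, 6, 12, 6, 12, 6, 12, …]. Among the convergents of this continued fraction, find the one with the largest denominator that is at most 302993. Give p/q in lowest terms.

a_0 = 6: 6/1  (≤ bound)
a_1 = 6: 37/6  (≤ bound)
a_2 = 12: 450/73  (≤ bound)
a_3 = 6: 2737/444  (≤ bound)
a_4 = 12: 33294/5401  (≤ bound)
a_5 = 6: 202501/32850  (≤ bound)
a_6 = 12: 2463306/399601  (> 302993, stop)

202501/32850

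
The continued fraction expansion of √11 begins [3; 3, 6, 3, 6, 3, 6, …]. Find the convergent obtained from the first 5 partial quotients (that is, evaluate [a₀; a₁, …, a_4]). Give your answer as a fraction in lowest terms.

Start with 6.
3 + 1/(6/1) = 3 + 1/6 = 19/6
6 + 1/(19/6) = 6 + 6/19 = 120/19
3 + 1/(120/19) = 3 + 19/120 = 379/120
3 + 1/(379/120) = 3 + 120/379 = 1257/379

1257/379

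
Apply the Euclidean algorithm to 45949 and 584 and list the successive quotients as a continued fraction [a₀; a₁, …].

Repeatedly divide and take the remainder:
45949 = 78·584 + 397, so a_0 = 78
584 = 1·397 + 187, so a_1 = 1
397 = 2·187 + 23, so a_2 = 2
187 = 8·23 + 3, so a_3 = 8
23 = 7·3 + 2, so a_4 = 7
3 = 1·2 + 1, so a_5 = 1
2 = 2·1 + 0, so a_6 = 2

[78; 1, 2, 8, 7, 1, 2]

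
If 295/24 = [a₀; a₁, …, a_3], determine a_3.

3

295 = 12·24 + 7, so a_0 = 12
24 = 3·7 + 3, so a_1 = 3
7 = 2·3 + 1, so a_2 = 2
3 = 3·1 + 0, so a_3 = 3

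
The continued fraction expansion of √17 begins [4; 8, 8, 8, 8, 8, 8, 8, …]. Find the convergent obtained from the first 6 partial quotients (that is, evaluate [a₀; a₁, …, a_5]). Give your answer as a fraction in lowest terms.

143649/34840

Build up convergents one term at a time:
a_0 = 4: 4/1
a_1 = 8: 33/8
a_2 = 8: 268/65
a_3 = 8: 2177/528
a_4 = 8: 17684/4289
a_5 = 8: 143649/34840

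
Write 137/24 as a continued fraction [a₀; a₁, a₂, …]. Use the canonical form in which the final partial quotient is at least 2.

[5; 1, 2, 2, 3]

Apply division with remainder until the remainder is 0:
⌊137/24⌋ = 5, remainder 17
⌊24/17⌋ = 1, remainder 7
⌊17/7⌋ = 2, remainder 3
⌊7/3⌋ = 2, remainder 1
⌊3/1⌋ = 3, remainder 0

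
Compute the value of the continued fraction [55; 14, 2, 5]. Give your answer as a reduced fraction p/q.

a_0 = 55: 55/1
a_1 = 14: 771/14
a_2 = 2: 1597/29
a_3 = 5: 8756/159

8756/159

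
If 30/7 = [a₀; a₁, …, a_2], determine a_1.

3

Apply division with remainder until the remainder is 0:
30 = 4·7 + 2, so a_0 = 4
7 = 3·2 + 1, so a_1 = 3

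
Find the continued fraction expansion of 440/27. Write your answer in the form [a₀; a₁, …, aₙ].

[16; 3, 2, 1, 2]

Repeatedly divide and take the remainder:
440 = 16·27 + 8, so a_0 = 16
27 = 3·8 + 3, so a_1 = 3
8 = 2·3 + 2, so a_2 = 2
3 = 1·2 + 1, so a_3 = 1
2 = 2·1 + 0, so a_4 = 2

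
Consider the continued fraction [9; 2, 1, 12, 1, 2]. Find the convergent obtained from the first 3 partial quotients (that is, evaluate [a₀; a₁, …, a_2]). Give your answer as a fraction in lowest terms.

Build up convergents one term at a time:
a_0 = 9: 9/1
a_1 = 2: 19/2
a_2 = 1: 28/3

28/3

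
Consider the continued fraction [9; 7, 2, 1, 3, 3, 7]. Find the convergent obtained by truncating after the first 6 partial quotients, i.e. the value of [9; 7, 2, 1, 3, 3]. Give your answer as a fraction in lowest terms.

Use the convergent recurrence hₖ = aₖ·hₖ₋₁ + hₖ₋₂ (and likewise for the denominators kₖ):
a_0 = 9: 9/1
a_1 = 7: 64/7
a_2 = 2: 137/15
a_3 = 1: 201/22
a_4 = 3: 740/81
a_5 = 3: 2421/265

2421/265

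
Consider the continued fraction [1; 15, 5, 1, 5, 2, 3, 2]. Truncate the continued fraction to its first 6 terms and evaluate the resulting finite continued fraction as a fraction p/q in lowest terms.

1229/1153

a_0 = 1: 1/1
a_1 = 15: 16/15
a_2 = 5: 81/76
a_3 = 1: 97/91
a_4 = 5: 566/531
a_5 = 2: 1229/1153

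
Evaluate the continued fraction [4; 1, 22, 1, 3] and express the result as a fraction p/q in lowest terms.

Compute successive convergents:
a_0 = 4: 4/1
a_1 = 1: 5/1
a_2 = 22: 114/23
a_3 = 1: 119/24
a_4 = 3: 471/95

471/95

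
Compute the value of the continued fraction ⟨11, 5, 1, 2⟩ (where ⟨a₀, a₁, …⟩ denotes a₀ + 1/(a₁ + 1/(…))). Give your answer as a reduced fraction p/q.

190/17

a_0 = 11: 11/1
a_1 = 5: 56/5
a_2 = 1: 67/6
a_3 = 2: 190/17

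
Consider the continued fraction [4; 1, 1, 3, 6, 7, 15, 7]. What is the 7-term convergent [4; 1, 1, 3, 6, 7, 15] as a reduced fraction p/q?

a_0 = 4: 4/1
a_1 = 1: 5/1
a_2 = 1: 9/2
a_3 = 3: 32/7
a_4 = 6: 201/44
a_5 = 7: 1439/315
a_6 = 15: 21786/4769

21786/4769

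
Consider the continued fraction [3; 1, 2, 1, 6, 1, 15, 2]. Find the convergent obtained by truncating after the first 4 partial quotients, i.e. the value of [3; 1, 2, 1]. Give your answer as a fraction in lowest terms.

a_0 = 3: 3/1
a_1 = 1: 4/1
a_2 = 2: 11/3
a_3 = 1: 15/4

15/4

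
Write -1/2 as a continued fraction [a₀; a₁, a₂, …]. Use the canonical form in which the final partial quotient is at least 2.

Apply division with remainder until the remainder is 0:
-1 ÷ 2 → quotient -1, remainder 1
2 ÷ 1 → quotient 2, remainder 0

[-1; 2]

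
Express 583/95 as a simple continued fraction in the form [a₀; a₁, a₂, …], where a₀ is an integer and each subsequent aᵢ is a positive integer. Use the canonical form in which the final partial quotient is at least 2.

583 ÷ 95 → quotient 6, remainder 13
95 ÷ 13 → quotient 7, remainder 4
13 ÷ 4 → quotient 3, remainder 1
4 ÷ 1 → quotient 4, remainder 0

[6; 7, 3, 4]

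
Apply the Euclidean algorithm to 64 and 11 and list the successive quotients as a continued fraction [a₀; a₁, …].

[5; 1, 4, 2]

64 = 5·11 + 9, so a_0 = 5
11 = 1·9 + 2, so a_1 = 1
9 = 4·2 + 1, so a_2 = 4
2 = 2·1 + 0, so a_3 = 2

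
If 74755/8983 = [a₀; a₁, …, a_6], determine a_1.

3

74755 = 8·8983 + 2891, so a_0 = 8
8983 = 3·2891 + 310, so a_1 = 3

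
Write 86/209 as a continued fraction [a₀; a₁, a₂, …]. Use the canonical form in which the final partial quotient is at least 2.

[0; 2, 2, 3, 12]

Repeatedly divide and take the remainder:
86 ÷ 209 → quotient 0, remainder 86
209 ÷ 86 → quotient 2, remainder 37
86 ÷ 37 → quotient 2, remainder 12
37 ÷ 12 → quotient 3, remainder 1
12 ÷ 1 → quotient 12, remainder 0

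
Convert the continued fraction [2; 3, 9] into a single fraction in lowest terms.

65/28

Start with 9.
3 + 1/(9/1) = 3 + 1/9 = 28/9
2 + 1/(28/9) = 2 + 9/28 = 65/28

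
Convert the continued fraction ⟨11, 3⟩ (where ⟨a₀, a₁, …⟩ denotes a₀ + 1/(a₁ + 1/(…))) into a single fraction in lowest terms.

34/3

a_0 = 11: 11/1
a_1 = 3: 34/3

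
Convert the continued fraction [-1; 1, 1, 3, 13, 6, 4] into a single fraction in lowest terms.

-1012/2353

Work from the innermost term outward:
Start with 4.
6 + 1/(4/1) = 6 + 1/4 = 25/4
13 + 1/(25/4) = 13 + 4/25 = 329/25
3 + 1/(329/25) = 3 + 25/329 = 1012/329
1 + 1/(1012/329) = 1 + 329/1012 = 1341/1012
1 + 1/(1341/1012) = 1 + 1012/1341 = 2353/1341
-1 + 1/(2353/1341) = -1 + 1341/2353 = -1012/2353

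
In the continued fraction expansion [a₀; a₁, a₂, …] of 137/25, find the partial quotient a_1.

Run the Euclidean algorithm, recording each quotient:
137 = 5·25 + 12, so a_0 = 5
25 = 2·12 + 1, so a_1 = 2

2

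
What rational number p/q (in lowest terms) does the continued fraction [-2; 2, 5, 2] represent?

Start with 2.
5 + 1/(2/1) = 5 + 1/2 = 11/2
2 + 1/(11/2) = 2 + 2/11 = 24/11
-2 + 1/(24/11) = -2 + 11/24 = -37/24

-37/24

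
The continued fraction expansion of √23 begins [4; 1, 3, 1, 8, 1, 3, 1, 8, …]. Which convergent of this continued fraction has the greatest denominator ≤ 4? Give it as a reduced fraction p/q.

19/4

List convergents until the denominator exceeds the bound:
a_0 = 4: 4/1  (≤ bound)
a_1 = 1: 5/1  (≤ bound)
a_2 = 3: 19/4  (≤ bound)
a_3 = 1: 24/5  (> 4, stop)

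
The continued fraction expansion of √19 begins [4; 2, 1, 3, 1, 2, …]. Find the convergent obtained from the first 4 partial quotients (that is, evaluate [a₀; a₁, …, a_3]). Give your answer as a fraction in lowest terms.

Start with 3.
1 + 1/(3/1) = 1 + 1/3 = 4/3
2 + 1/(4/3) = 2 + 3/4 = 11/4
4 + 1/(11/4) = 4 + 4/11 = 48/11

48/11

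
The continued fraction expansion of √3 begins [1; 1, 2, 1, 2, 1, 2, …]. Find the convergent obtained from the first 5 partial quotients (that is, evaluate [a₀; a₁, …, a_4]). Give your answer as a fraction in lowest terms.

19/11

Build up convergents one term at a time:
a_0 = 1: 1/1
a_1 = 1: 2/1
a_2 = 2: 5/3
a_3 = 1: 7/4
a_4 = 2: 19/11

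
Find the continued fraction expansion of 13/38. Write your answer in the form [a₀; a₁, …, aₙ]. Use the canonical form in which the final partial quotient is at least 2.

[0; 2, 1, 12]

Apply division with remainder until the remainder is 0:
⌊13/38⌋ = 0, remainder 13
⌊38/13⌋ = 2, remainder 12
⌊13/12⌋ = 1, remainder 1
⌊12/1⌋ = 12, remainder 0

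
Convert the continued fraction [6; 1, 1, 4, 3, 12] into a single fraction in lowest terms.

2339/357

a_0 = 6: 6/1
a_1 = 1: 7/1
a_2 = 1: 13/2
a_3 = 4: 59/9
a_4 = 3: 190/29
a_5 = 12: 2339/357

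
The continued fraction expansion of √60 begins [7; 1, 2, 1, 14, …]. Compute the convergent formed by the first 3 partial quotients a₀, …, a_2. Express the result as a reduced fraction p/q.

23/3

Start with 2.
1 + 1/(2/1) = 1 + 1/2 = 3/2
7 + 1/(3/2) = 7 + 2/3 = 23/3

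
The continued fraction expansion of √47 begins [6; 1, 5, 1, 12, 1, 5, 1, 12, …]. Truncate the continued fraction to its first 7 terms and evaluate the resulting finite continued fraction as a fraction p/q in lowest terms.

3942/575

Starting at the tail and folding back:
Start with 5.
1 + 1/(5/1) = 1 + 1/5 = 6/5
12 + 1/(6/5) = 12 + 5/6 = 77/6
1 + 1/(77/6) = 1 + 6/77 = 83/77
5 + 1/(83/77) = 5 + 77/83 = 492/83
1 + 1/(492/83) = 1 + 83/492 = 575/492
6 + 1/(575/492) = 6 + 492/575 = 3942/575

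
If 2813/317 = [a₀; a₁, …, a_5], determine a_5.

3

2813 ÷ 317 → quotient 8, remainder 277
317 ÷ 277 → quotient 1, remainder 40
277 ÷ 40 → quotient 6, remainder 37
40 ÷ 37 → quotient 1, remainder 3
37 ÷ 3 → quotient 12, remainder 1
3 ÷ 1 → quotient 3, remainder 0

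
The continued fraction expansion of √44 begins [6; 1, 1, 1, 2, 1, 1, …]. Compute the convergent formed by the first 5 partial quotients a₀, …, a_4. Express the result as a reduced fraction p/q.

Start with 2.
1 + 1/(2/1) = 1 + 1/2 = 3/2
1 + 1/(3/2) = 1 + 2/3 = 5/3
1 + 1/(5/3) = 1 + 3/5 = 8/5
6 + 1/(8/5) = 6 + 5/8 = 53/8

53/8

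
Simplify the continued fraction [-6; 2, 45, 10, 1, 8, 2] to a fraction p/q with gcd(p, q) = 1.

-103916/18875

Compute successive convergents:
a_0 = -6: -6/1
a_1 = 2: -11/2
a_2 = 45: -501/91
a_3 = 10: -5021/912
a_4 = 1: -5522/1003
a_5 = 8: -49197/8936
a_6 = 2: -103916/18875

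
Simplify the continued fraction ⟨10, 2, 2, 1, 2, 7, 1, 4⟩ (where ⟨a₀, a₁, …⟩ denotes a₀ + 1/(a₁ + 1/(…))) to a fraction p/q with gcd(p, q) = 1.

Work from the innermost term outward:
Start with 4.
1 + 1/(4/1) = 1 + 1/4 = 5/4
7 + 1/(5/4) = 7 + 4/5 = 39/5
2 + 1/(39/5) = 2 + 5/39 = 83/39
1 + 1/(83/39) = 1 + 39/83 = 122/83
2 + 1/(122/83) = 2 + 83/122 = 327/122
2 + 1/(327/122) = 2 + 122/327 = 776/327
10 + 1/(776/327) = 10 + 327/776 = 8087/776

8087/776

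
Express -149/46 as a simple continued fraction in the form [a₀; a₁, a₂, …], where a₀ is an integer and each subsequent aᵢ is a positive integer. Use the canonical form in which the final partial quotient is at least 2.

⌊-149/46⌋ = -4, remainder 35
⌊46/35⌋ = 1, remainder 11
⌊35/11⌋ = 3, remainder 2
⌊11/2⌋ = 5, remainder 1
⌊2/1⌋ = 2, remainder 0

[-4; 1, 3, 5, 2]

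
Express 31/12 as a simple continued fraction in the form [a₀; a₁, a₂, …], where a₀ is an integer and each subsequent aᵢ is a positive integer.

⌊31/12⌋ = 2, remainder 7
⌊12/7⌋ = 1, remainder 5
⌊7/5⌋ = 1, remainder 2
⌊5/2⌋ = 2, remainder 1
⌊2/1⌋ = 2, remainder 0

[2; 1, 1, 2, 2]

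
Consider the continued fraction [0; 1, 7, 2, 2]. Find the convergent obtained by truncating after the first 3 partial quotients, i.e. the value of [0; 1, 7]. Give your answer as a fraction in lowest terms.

Use the convergent recurrence hₖ = aₖ·hₖ₋₁ + hₖ₋₂ (and likewise for the denominators kₖ):
a_0 = 0: 0/1
a_1 = 1: 1/1
a_2 = 7: 7/8

7/8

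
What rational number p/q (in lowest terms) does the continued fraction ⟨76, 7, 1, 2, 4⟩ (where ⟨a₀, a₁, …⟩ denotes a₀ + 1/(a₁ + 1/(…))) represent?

Start with 4.
2 + 1/(4/1) = 2 + 1/4 = 9/4
1 + 1/(9/4) = 1 + 4/9 = 13/9
7 + 1/(13/9) = 7 + 9/13 = 100/13
76 + 1/(100/13) = 76 + 13/100 = 7613/100

7613/100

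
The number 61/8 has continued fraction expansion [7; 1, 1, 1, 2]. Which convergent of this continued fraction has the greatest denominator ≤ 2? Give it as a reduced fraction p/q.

a_0 = 7: 7/1  (≤ bound)
a_1 = 1: 8/1  (≤ bound)
a_2 = 1: 15/2  (≤ bound)
a_3 = 1: 23/3  (> 2, stop)

15/2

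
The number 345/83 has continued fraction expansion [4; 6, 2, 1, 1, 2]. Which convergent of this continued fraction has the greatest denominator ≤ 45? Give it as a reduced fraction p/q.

133/32

a_0 = 4: 4/1  (≤ bound)
a_1 = 6: 25/6  (≤ bound)
a_2 = 2: 54/13  (≤ bound)
a_3 = 1: 79/19  (≤ bound)
a_4 = 1: 133/32  (≤ bound)
a_5 = 2: 345/83  (> 45, stop)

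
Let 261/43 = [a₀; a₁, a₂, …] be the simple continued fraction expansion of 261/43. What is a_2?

⌊261/43⌋ = 6, remainder 3
⌊43/3⌋ = 14, remainder 1
⌊3/1⌋ = 3, remainder 0

3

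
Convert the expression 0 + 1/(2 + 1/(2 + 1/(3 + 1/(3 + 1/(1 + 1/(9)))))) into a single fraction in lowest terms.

293/713

Starting at the tail and folding back:
Start with 9.
1 + 1/(9/1) = 1 + 1/9 = 10/9
3 + 1/(10/9) = 3 + 9/10 = 39/10
3 + 1/(39/10) = 3 + 10/39 = 127/39
2 + 1/(127/39) = 2 + 39/127 = 293/127
2 + 1/(293/127) = 2 + 127/293 = 713/293
0 + 1/(713/293) = 0 + 293/713 = 293/713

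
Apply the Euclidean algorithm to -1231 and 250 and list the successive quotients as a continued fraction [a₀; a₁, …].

[-5; 13, 6, 3]

-1231 ÷ 250 → quotient -5, remainder 19
250 ÷ 19 → quotient 13, remainder 3
19 ÷ 3 → quotient 6, remainder 1
3 ÷ 1 → quotient 3, remainder 0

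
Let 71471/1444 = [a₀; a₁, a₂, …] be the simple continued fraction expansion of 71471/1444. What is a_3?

⌊71471/1444⌋ = 49, remainder 715
⌊1444/715⌋ = 2, remainder 14
⌊715/14⌋ = 51, remainder 1
⌊14/1⌋ = 14, remainder 0

14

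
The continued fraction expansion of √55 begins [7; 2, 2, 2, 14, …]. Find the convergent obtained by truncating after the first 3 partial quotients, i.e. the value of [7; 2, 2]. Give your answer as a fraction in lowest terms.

Start with 2.
2 + 1/(2/1) = 2 + 1/2 = 5/2
7 + 1/(5/2) = 7 + 2/5 = 37/5

37/5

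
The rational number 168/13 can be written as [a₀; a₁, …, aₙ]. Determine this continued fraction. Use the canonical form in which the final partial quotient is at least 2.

168 ÷ 13 → quotient 12, remainder 12
13 ÷ 12 → quotient 1, remainder 1
12 ÷ 1 → quotient 12, remainder 0

[12; 1, 12]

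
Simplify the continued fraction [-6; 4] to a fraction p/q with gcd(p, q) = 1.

Start with 4.
-6 + 1/(4/1) = -6 + 1/4 = -23/4

-23/4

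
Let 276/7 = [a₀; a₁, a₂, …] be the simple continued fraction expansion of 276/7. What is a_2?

3

Apply division with remainder until the remainder is 0:
276 = 39·7 + 3, so a_0 = 39
7 = 2·3 + 1, so a_1 = 2
3 = 3·1 + 0, so a_2 = 3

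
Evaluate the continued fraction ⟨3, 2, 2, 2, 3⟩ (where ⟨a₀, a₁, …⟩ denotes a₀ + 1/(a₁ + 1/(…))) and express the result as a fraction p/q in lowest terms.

a_0 = 3: 3/1
a_1 = 2: 7/2
a_2 = 2: 17/5
a_3 = 2: 41/12
a_4 = 3: 140/41

140/41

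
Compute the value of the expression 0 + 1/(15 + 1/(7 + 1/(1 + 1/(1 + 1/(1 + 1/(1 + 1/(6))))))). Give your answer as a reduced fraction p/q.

251/3798

Starting at the tail and folding back:
Start with 6.
1 + 1/(6/1) = 1 + 1/6 = 7/6
1 + 1/(7/6) = 1 + 6/7 = 13/7
1 + 1/(13/7) = 1 + 7/13 = 20/13
1 + 1/(20/13) = 1 + 13/20 = 33/20
7 + 1/(33/20) = 7 + 20/33 = 251/33
15 + 1/(251/33) = 15 + 33/251 = 3798/251
0 + 1/(3798/251) = 0 + 251/3798 = 251/3798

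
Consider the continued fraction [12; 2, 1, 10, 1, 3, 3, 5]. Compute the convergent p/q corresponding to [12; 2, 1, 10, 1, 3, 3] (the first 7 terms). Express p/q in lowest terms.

Start with 3.
3 + 1/(3/1) = 3 + 1/3 = 10/3
1 + 1/(10/3) = 1 + 3/10 = 13/10
10 + 1/(13/10) = 10 + 10/13 = 140/13
1 + 1/(140/13) = 1 + 13/140 = 153/140
2 + 1/(153/140) = 2 + 140/153 = 446/153
12 + 1/(446/153) = 12 + 153/446 = 5505/446

5505/446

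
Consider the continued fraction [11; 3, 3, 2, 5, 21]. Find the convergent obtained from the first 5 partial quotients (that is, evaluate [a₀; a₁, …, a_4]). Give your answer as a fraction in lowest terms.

Start with 5.
2 + 1/(5/1) = 2 + 1/5 = 11/5
3 + 1/(11/5) = 3 + 5/11 = 38/11
3 + 1/(38/11) = 3 + 11/38 = 125/38
11 + 1/(125/38) = 11 + 38/125 = 1413/125

1413/125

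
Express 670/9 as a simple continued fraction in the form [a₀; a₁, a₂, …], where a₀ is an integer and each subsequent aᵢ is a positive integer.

670 ÷ 9 → quotient 74, remainder 4
9 ÷ 4 → quotient 2, remainder 1
4 ÷ 1 → quotient 4, remainder 0

[74; 2, 4]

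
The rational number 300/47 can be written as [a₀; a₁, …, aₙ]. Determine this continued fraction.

[6; 2, 1, 1, 1, 1, 3]

Run the Euclidean algorithm, recording each quotient:
300 = 6·47 + 18, so a_0 = 6
47 = 2·18 + 11, so a_1 = 2
18 = 1·11 + 7, so a_2 = 1
11 = 1·7 + 4, so a_3 = 1
7 = 1·4 + 3, so a_4 = 1
4 = 1·3 + 1, so a_5 = 1
3 = 3·1 + 0, so a_6 = 3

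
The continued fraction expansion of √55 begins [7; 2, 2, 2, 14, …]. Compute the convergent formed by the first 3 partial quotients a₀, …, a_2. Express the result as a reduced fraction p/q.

37/5

Start with 2.
2 + 1/(2/1) = 2 + 1/2 = 5/2
7 + 1/(5/2) = 7 + 2/5 = 37/5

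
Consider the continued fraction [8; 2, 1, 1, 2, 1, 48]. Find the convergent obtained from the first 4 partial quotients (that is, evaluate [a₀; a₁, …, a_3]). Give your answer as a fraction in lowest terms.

42/5

Starting at the tail and folding back:
Start with 1.
1 + 1/(1/1) = 1 + 1/1 = 2/1
2 + 1/(2/1) = 2 + 1/2 = 5/2
8 + 1/(5/2) = 8 + 2/5 = 42/5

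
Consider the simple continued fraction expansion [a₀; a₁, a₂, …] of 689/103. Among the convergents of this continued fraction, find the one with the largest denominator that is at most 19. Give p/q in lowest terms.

107/16

a_0 = 6: 6/1  (≤ bound)
a_1 = 1: 7/1  (≤ bound)
a_2 = 2: 20/3  (≤ bound)
a_3 = 4: 87/13  (≤ bound)
a_4 = 1: 107/16  (≤ bound)
a_5 = 1: 194/29  (> 19, stop)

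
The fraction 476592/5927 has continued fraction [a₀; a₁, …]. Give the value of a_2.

476592 = 80·5927 + 2432, so a_0 = 80
5927 = 2·2432 + 1063, so a_1 = 2
2432 = 2·1063 + 306, so a_2 = 2

2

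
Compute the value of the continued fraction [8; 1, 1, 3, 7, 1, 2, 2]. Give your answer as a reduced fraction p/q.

3359/392

Work from the innermost term outward:
Start with 2.
2 + 1/(2/1) = 2 + 1/2 = 5/2
1 + 1/(5/2) = 1 + 2/5 = 7/5
7 + 1/(7/5) = 7 + 5/7 = 54/7
3 + 1/(54/7) = 3 + 7/54 = 169/54
1 + 1/(169/54) = 1 + 54/169 = 223/169
1 + 1/(223/169) = 1 + 169/223 = 392/223
8 + 1/(392/223) = 8 + 223/392 = 3359/392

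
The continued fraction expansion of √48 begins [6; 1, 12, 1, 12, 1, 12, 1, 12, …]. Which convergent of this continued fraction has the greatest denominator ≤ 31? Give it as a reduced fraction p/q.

97/14

a_0 = 6: 6/1  (≤ bound)
a_1 = 1: 7/1  (≤ bound)
a_2 = 12: 90/13  (≤ bound)
a_3 = 1: 97/14  (≤ bound)
a_4 = 12: 1254/181  (> 31, stop)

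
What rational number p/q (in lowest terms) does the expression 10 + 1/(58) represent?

581/58

Use the convergent recurrence hₖ = aₖ·hₖ₋₁ + hₖ₋₂ (and likewise for the denominators kₖ):
a_0 = 10: 10/1
a_1 = 58: 581/58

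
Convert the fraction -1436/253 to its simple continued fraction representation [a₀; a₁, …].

[-6; 3, 11, 1, 2, 2]

-1436 ÷ 253 → quotient -6, remainder 82
253 ÷ 82 → quotient 3, remainder 7
82 ÷ 7 → quotient 11, remainder 5
7 ÷ 5 → quotient 1, remainder 2
5 ÷ 2 → quotient 2, remainder 1
2 ÷ 1 → quotient 2, remainder 0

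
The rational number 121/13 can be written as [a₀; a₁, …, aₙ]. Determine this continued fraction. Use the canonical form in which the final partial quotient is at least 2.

[9; 3, 4]

121 = 9·13 + 4, so a_0 = 9
13 = 3·4 + 1, so a_1 = 3
4 = 4·1 + 0, so a_2 = 4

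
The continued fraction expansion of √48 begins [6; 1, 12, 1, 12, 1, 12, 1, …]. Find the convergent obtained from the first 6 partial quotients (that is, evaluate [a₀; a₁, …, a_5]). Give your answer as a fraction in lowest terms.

1351/195

Start with 1.
12 + 1/(1/1) = 12 + 1/1 = 13/1
1 + 1/(13/1) = 1 + 1/13 = 14/13
12 + 1/(14/13) = 12 + 13/14 = 181/14
1 + 1/(181/14) = 1 + 14/181 = 195/181
6 + 1/(195/181) = 6 + 181/195 = 1351/195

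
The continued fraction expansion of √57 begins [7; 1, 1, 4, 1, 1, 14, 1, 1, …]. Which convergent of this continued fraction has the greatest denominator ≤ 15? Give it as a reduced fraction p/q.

List convergents until the denominator exceeds the bound:
a_0 = 7: 7/1  (≤ bound)
a_1 = 1: 8/1  (≤ bound)
a_2 = 1: 15/2  (≤ bound)
a_3 = 4: 68/9  (≤ bound)
a_4 = 1: 83/11  (≤ bound)
a_5 = 1: 151/20  (> 15, stop)

83/11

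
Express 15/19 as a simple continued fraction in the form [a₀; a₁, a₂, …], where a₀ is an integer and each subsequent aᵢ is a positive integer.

⌊15/19⌋ = 0, remainder 15
⌊19/15⌋ = 1, remainder 4
⌊15/4⌋ = 3, remainder 3
⌊4/3⌋ = 1, remainder 1
⌊3/1⌋ = 3, remainder 0

[0; 1, 3, 1, 3]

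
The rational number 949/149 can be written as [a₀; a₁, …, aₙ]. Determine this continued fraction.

949 = 6·149 + 55, so a_0 = 6
149 = 2·55 + 39, so a_1 = 2
55 = 1·39 + 16, so a_2 = 1
39 = 2·16 + 7, so a_3 = 2
16 = 2·7 + 2, so a_4 = 2
7 = 3·2 + 1, so a_5 = 3
2 = 2·1 + 0, so a_6 = 2

[6; 2, 1, 2, 2, 3, 2]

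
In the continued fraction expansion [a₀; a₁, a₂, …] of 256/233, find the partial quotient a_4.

Repeatedly divide and take the remainder:
256 = 1·233 + 23, so a_0 = 1
233 = 10·23 + 3, so a_1 = 10
23 = 7·3 + 2, so a_2 = 7
3 = 1·2 + 1, so a_3 = 1
2 = 2·1 + 0, so a_4 = 2

2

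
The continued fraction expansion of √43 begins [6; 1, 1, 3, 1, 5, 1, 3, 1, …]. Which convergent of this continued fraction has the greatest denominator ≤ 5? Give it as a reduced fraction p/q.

13/2

a_0 = 6: 6/1  (≤ bound)
a_1 = 1: 7/1  (≤ bound)
a_2 = 1: 13/2  (≤ bound)
a_3 = 3: 46/7  (> 5, stop)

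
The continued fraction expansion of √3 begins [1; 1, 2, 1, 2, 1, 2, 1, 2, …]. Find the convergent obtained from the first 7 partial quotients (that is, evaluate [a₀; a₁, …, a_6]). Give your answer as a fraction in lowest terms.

Compute successive convergents:
a_0 = 1: 1/1
a_1 = 1: 2/1
a_2 = 2: 5/3
a_3 = 1: 7/4
a_4 = 2: 19/11
a_5 = 1: 26/15
a_6 = 2: 71/41

71/41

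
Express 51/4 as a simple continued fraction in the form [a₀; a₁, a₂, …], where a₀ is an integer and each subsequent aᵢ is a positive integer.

51 ÷ 4 → quotient 12, remainder 3
4 ÷ 3 → quotient 1, remainder 1
3 ÷ 1 → quotient 3, remainder 0

[12; 1, 3]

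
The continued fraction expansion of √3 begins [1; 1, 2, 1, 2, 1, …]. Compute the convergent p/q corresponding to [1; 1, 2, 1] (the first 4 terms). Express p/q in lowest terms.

7/4

Compute successive convergents:
a_0 = 1: 1/1
a_1 = 1: 2/1
a_2 = 2: 5/3
a_3 = 1: 7/4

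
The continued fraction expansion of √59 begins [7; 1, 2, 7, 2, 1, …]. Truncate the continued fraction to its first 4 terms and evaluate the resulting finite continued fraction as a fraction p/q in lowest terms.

Starting at the tail and folding back:
Start with 7.
2 + 1/(7/1) = 2 + 1/7 = 15/7
1 + 1/(15/7) = 1 + 7/15 = 22/15
7 + 1/(22/15) = 7 + 15/22 = 169/22

169/22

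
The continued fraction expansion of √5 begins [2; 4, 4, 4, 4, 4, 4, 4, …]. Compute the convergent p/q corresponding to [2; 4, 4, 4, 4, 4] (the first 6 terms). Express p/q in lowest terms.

Work from the innermost term outward:
Start with 4.
4 + 1/(4/1) = 4 + 1/4 = 17/4
4 + 1/(17/4) = 4 + 4/17 = 72/17
4 + 1/(72/17) = 4 + 17/72 = 305/72
4 + 1/(305/72) = 4 + 72/305 = 1292/305
2 + 1/(1292/305) = 2 + 305/1292 = 2889/1292

2889/1292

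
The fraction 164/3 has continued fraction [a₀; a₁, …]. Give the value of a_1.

Apply division with remainder until the remainder is 0:
⌊164/3⌋ = 54, remainder 2
⌊3/2⌋ = 1, remainder 1

1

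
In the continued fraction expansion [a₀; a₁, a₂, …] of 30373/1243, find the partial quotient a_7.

Apply division with remainder until the remainder is 0:
30373 ÷ 1243 → quotient 24, remainder 541
1243 ÷ 541 → quotient 2, remainder 161
541 ÷ 161 → quotient 3, remainder 58
161 ÷ 58 → quotient 2, remainder 45
58 ÷ 45 → quotient 1, remainder 13
45 ÷ 13 → quotient 3, remainder 6
13 ÷ 6 → quotient 2, remainder 1
6 ÷ 1 → quotient 6, remainder 0

6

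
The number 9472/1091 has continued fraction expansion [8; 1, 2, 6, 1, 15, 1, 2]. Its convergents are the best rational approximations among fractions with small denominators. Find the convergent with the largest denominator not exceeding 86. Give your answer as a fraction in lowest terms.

191/22

a_0 = 8: 8/1  (≤ bound)
a_1 = 1: 9/1  (≤ bound)
a_2 = 2: 26/3  (≤ bound)
a_3 = 6: 165/19  (≤ bound)
a_4 = 1: 191/22  (≤ bound)
a_5 = 15: 3030/349  (> 86, stop)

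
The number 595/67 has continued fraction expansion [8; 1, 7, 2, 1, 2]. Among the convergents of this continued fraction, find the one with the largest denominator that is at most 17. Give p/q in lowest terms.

151/17

List convergents until the denominator exceeds the bound:
a_0 = 8: 8/1  (≤ bound)
a_1 = 1: 9/1  (≤ bound)
a_2 = 7: 71/8  (≤ bound)
a_3 = 2: 151/17  (≤ bound)
a_4 = 1: 222/25  (> 17, stop)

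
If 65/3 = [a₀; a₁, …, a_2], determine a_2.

2

⌊65/3⌋ = 21, remainder 2
⌊3/2⌋ = 1, remainder 1
⌊2/1⌋ = 2, remainder 0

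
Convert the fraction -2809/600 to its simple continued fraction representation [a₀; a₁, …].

[-5; 3, 7, 13, 2]

Apply division with remainder until the remainder is 0:
⌊-2809/600⌋ = -5, remainder 191
⌊600/191⌋ = 3, remainder 27
⌊191/27⌋ = 7, remainder 2
⌊27/2⌋ = 13, remainder 1
⌊2/1⌋ = 2, remainder 0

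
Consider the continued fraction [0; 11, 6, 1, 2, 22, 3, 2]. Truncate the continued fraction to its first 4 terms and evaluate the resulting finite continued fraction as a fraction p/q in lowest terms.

Build up convergents one term at a time:
a_0 = 0: 0/1
a_1 = 11: 1/11
a_2 = 6: 6/67
a_3 = 1: 7/78

7/78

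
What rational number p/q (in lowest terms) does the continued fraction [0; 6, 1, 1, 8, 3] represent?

Collapse the nested fraction from the inside out:
Start with 3.
8 + 1/(3/1) = 8 + 1/3 = 25/3
1 + 1/(25/3) = 1 + 3/25 = 28/25
1 + 1/(28/25) = 1 + 25/28 = 53/28
6 + 1/(53/28) = 6 + 28/53 = 346/53
0 + 1/(346/53) = 0 + 53/346 = 53/346

53/346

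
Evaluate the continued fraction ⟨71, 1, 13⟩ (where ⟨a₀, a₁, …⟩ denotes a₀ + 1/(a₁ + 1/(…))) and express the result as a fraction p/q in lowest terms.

Start with 13.
1 + 1/(13/1) = 1 + 1/13 = 14/13
71 + 1/(14/13) = 71 + 13/14 = 1007/14

1007/14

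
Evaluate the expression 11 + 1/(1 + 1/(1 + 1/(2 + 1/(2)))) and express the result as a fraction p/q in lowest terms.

Work from the innermost term outward:
Start with 2.
2 + 1/(2/1) = 2 + 1/2 = 5/2
1 + 1/(5/2) = 1 + 2/5 = 7/5
1 + 1/(7/5) = 1 + 5/7 = 12/7
11 + 1/(12/7) = 11 + 7/12 = 139/12

139/12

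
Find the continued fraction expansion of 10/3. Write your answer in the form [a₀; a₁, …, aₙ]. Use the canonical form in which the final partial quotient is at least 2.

10 ÷ 3 → quotient 3, remainder 1
3 ÷ 1 → quotient 3, remainder 0

[3; 3]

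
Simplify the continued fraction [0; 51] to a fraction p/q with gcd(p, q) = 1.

Starting at the tail and folding back:
Start with 51.
0 + 1/(51/1) = 0 + 1/51 = 1/51

1/51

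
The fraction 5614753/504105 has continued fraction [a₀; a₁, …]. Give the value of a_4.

1

Run the Euclidean algorithm, recording each quotient:
5614753 = 11·504105 + 69598, so a_0 = 11
504105 = 7·69598 + 16919, so a_1 = 7
69598 = 4·16919 + 1922, so a_2 = 4
16919 = 8·1922 + 1543, so a_3 = 8
1922 = 1·1543 + 379, so a_4 = 1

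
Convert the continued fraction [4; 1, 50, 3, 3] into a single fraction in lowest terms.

Compute successive convergents:
a_0 = 4: 4/1
a_1 = 1: 5/1
a_2 = 50: 254/51
a_3 = 3: 767/154
a_4 = 3: 2555/513

2555/513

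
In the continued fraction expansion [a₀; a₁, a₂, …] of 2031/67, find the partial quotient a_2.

⌊2031/67⌋ = 30, remainder 21
⌊67/21⌋ = 3, remainder 4
⌊21/4⌋ = 5, remainder 1

5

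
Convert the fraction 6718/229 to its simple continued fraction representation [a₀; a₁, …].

6718 ÷ 229 → quotient 29, remainder 77
229 ÷ 77 → quotient 2, remainder 75
77 ÷ 75 → quotient 1, remainder 2
75 ÷ 2 → quotient 37, remainder 1
2 ÷ 1 → quotient 2, remainder 0

[29; 2, 1, 37, 2]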